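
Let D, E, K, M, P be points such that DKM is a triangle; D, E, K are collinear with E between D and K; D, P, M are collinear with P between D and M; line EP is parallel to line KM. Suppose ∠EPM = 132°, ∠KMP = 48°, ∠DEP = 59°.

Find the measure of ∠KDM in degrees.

∠KDM = 73°

1. ∠DMK = 48°  [P on ray MD]
2. ∠DKM = 59°  [EP∥KM, corresponding at E]
3. ∠KDM = 73°  [△DKM]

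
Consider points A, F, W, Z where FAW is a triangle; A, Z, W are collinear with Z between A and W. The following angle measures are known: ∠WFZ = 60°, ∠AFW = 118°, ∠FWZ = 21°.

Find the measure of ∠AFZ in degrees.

1. ∠FZW = 99°  [△FZW]
2. ∠AWF = 21°  [Z on ray WA]
3. ∠AZF = 81°  [linear pair at Z on AW]
4. ∠FAW = 41°  [△FAW]
5. ∠FAZ = 41°  [Z on ray AW]
6. ∠AFZ = 58°  [△FAZ]

∠AFZ = 58°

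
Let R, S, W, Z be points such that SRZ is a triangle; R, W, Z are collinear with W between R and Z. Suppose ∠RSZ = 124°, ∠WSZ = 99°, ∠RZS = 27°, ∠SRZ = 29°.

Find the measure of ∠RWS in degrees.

1. ∠SZW = 27°  [W on ray ZR]
2. ∠SWZ = 54°  [△SWZ]
3. ∠RWS = 126°  [linear pair at W on RZ]

∠RWS = 126°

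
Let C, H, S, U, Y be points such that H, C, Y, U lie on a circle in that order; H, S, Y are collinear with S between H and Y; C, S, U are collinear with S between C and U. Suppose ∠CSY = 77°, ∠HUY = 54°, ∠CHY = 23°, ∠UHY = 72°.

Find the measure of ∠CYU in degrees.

1. ∠CUY = 23°  [same arc CY]
2. ∠UCY = 72°  [same arc YU]
3. ∠CYU = 85°  [△CYU]

∠CYU = 85°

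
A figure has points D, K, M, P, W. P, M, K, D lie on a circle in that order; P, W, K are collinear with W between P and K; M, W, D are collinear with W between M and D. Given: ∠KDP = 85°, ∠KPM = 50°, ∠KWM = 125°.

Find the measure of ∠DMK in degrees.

∠DMK = 20°

1. ∠KMP = 95°  [cyclic PMKD, opposite ∠M+∠D]
2. ∠MKP = 35°  [△PMK]
3. ∠DMK = 20°  [△MWK]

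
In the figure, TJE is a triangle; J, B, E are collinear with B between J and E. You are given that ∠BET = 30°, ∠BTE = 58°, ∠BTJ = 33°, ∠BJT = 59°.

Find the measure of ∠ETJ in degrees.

∠ETJ = 91°

1. ∠JET = 30°  [B on ray EJ]
2. ∠EJT = 59°  [B on ray JE]
3. ∠ETJ = 91°  [△TJE]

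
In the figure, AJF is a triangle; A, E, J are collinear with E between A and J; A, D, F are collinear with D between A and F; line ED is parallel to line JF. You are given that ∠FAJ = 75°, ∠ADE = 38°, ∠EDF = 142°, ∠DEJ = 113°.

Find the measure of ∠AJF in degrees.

1. ∠DAE = 75°  [E on AJ, D on AF]
2. ∠AED = 67°  [△AED]
3. ∠AJF = 67°  [ED∥JF, corresponding at E]

∠AJF = 67°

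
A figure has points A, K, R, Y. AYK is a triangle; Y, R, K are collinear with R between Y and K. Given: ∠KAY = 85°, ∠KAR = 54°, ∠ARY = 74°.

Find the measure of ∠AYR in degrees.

1. ∠ARK = 106°  [linear pair at R on YK]
2. ∠AKR = 20°  [△ARK]
3. ∠AKY = 20°  [R on ray KY]
4. ∠AYK = 75°  [△AYK]
5. ∠AYR = 75°  [R on ray YK]

∠AYR = 75°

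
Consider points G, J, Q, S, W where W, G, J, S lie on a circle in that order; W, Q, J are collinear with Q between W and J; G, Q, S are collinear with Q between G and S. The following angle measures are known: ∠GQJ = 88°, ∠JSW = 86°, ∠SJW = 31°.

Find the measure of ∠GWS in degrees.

∠GWS = 120°

1. ∠SQW = 88°  [vertical angles at Q]
2. ∠JWS = 63°  [△WJS]
3. ∠SGW = 31°  [same arc WS]
4. ∠GSW = 29°  [△WQS]
5. ∠GWS = 120°  [△WGS]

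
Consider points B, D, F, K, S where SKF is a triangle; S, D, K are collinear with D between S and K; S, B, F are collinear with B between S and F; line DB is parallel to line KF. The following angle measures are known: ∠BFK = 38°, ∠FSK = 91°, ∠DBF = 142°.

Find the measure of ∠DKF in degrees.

∠DKF = 51°

1. ∠KFS = 38°  [B on ray FS]
2. ∠FKS = 51°  [△SKF]
3. ∠DKF = 51°  [D on ray KS]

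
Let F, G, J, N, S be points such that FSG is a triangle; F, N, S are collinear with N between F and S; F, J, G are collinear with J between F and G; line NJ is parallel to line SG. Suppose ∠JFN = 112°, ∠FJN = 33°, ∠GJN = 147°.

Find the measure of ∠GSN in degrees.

∠GSN = 35°

1. ∠FNJ = 35°  [△FNJ]
2. ∠JNS = 145°  [linear pair at N on FS]
3. ∠GSN = 35°  [NJ∥SG, co-interior at S–N]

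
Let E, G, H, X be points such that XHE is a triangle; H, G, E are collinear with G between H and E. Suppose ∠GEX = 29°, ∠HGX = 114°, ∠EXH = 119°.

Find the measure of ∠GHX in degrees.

1. ∠HEX = 29°  [G on ray EH]
2. ∠EHX = 32°  [△XHE]
3. ∠GHX = 32°  [G on ray HE]

∠GHX = 32°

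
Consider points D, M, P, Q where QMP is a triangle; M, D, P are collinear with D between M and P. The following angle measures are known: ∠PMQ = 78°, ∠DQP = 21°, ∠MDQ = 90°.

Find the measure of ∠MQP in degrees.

1. ∠PDQ = 90°  [linear pair at D on MP]
2. ∠DPQ = 69°  [△QDP]
3. ∠MPQ = 69°  [D on ray PM]
4. ∠MQP = 33°  [△QMP]

∠MQP = 33°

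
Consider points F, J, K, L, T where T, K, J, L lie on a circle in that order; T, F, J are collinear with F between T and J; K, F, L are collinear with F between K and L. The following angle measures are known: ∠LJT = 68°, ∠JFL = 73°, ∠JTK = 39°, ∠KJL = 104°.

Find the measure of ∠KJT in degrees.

∠KJT = 36°

1. ∠JLK = 39°  [△JFL]
2. ∠KFT = 73°  [vertical angles at F]
3. ∠JKL = 37°  [△KJL]
4. ∠JFK = 107°  [linear pair at F on TJ]
5. ∠KJT = 36°  [△KFJ]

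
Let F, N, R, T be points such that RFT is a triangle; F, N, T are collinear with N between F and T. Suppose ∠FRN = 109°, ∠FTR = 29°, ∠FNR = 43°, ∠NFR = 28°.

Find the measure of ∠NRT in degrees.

1. ∠NTR = 29°  [N on ray TF]
2. ∠RNT = 137°  [linear pair at N on FT]
3. ∠NRT = 14°  [△RNT]

∠NRT = 14°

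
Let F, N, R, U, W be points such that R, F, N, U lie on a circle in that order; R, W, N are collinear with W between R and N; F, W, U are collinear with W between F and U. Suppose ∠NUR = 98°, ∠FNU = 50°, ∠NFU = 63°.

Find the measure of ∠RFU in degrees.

∠RFU = 19°

1. ∠NRU = 63°  [same arc NU]
2. ∠RNU = 19°  [△RNU]
3. ∠RFU = 19°  [same arc RU]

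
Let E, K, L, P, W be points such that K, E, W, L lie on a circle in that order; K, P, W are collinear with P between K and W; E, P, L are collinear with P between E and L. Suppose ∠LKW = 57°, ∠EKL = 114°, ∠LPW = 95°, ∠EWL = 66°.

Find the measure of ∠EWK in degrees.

∠EWK = 38°

1. ∠LEW = 57°  [same arc WL]
2. ∠EPK = 95°  [vertical angles at P]
3. ∠EPW = 85°  [linear pair at P on KW]
4. ∠EWK = 38°  [△EPW]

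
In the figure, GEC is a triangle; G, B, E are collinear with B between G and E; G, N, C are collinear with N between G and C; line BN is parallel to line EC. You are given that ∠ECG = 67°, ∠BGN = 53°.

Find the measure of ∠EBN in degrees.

1. ∠BNG = 67°  [BN∥EC, corresponding at N]
2. ∠GBN = 60°  [△GBN]
3. ∠EBN = 120°  [linear pair at B on GE]

∠EBN = 120°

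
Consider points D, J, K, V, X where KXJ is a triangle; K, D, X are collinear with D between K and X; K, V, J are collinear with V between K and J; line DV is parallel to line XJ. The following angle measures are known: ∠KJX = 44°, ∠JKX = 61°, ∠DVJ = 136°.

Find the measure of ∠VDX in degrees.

∠VDX = 105°

1. ∠JXK = 75°  [△KXJ]
2. ∠KDV = 75°  [DV∥XJ, corresponding at D]
3. ∠VDX = 105°  [linear pair at D on KX]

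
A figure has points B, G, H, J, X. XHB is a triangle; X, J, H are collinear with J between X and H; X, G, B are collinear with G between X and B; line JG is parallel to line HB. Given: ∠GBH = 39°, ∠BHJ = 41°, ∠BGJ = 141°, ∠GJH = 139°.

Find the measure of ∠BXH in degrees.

∠BXH = 100°

1. ∠HBX = 39°  [G on ray BX]
2. ∠BHX = 41°  [J on ray HX]
3. ∠BXH = 100°  [△XHB]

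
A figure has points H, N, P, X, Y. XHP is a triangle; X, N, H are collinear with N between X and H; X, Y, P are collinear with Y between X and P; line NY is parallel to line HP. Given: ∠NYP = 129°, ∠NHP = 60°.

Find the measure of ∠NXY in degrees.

1. ∠NYX = 51°  [linear pair at Y on XP]
2. ∠PHX = 60°  [N on ray HX]
3. ∠HPX = 51°  [NY∥HP, corresponding at Y]
4. ∠HXP = 69°  [△XHP]
5. ∠NXY = 69°  [N on XH, Y on XP]

∠NXY = 69°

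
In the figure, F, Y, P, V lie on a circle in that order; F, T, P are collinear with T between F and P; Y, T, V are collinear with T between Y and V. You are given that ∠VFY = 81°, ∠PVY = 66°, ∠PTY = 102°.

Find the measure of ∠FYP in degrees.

∠FYP = 51°

1. ∠VPY = 99°  [cyclic FYPV, opposite ∠F+∠P]
2. ∠PFY = 66°  [same arc YP]
3. ∠PYV = 15°  [△YPV]
4. ∠FPY = 63°  [△YTP]
5. ∠FYP = 51°  [△FYP]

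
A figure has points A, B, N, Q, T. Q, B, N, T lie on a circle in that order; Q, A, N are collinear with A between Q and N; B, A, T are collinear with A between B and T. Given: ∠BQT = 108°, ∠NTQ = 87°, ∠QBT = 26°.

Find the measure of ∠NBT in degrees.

1. ∠QNT = 26°  [same arc QT]
2. ∠NQT = 67°  [△QNT]
3. ∠NBT = 67°  [same arc NT]

∠NBT = 67°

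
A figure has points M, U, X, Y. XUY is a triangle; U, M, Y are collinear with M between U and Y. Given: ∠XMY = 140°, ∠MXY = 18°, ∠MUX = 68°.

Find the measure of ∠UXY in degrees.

1. ∠MYX = 22°  [△XMY]
2. ∠XUY = 68°  [M on ray UY]
3. ∠UYX = 22°  [M on ray YU]
4. ∠UXY = 90°  [△XUY]

∠UXY = 90°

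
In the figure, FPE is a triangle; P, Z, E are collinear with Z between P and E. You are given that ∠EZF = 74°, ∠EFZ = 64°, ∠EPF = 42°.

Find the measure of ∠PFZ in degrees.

∠PFZ = 32°

1. ∠FZP = 106°  [linear pair at Z on PE]
2. ∠FPZ = 42°  [Z on ray PE]
3. ∠PFZ = 32°  [△FPZ]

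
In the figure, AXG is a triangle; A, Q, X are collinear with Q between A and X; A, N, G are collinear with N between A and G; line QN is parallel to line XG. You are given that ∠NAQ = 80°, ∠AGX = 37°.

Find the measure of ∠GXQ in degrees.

1. ∠GAX = 80°  [Q on AX, N on AG]
2. ∠AXG = 63°  [△AXG]
3. ∠GXQ = 63°  [Q on ray XA]

∠GXQ = 63°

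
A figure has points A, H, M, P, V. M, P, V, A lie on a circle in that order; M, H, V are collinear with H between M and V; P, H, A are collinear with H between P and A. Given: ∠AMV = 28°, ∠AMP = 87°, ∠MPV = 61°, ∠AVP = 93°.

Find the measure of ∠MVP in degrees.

1. ∠APV = 28°  [same arc VA]
2. ∠PAV = 59°  [△PVA]
3. ∠PMV = 59°  [same arc PV]
4. ∠MVP = 60°  [△MPV]

∠MVP = 60°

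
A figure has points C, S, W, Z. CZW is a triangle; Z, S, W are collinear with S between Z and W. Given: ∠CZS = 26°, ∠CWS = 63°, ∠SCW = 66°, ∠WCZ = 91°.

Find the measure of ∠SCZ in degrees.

1. ∠CSW = 51°  [△CSW]
2. ∠CSZ = 129°  [linear pair at S on ZW]
3. ∠SCZ = 25°  [△CZS]

∠SCZ = 25°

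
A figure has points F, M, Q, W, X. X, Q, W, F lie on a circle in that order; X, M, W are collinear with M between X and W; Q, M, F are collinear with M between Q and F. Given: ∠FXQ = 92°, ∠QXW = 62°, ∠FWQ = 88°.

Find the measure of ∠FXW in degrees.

1. ∠QFW = 62°  [same arc QW]
2. ∠FQW = 30°  [△QWF]
3. ∠FXW = 30°  [same arc WF]

∠FXW = 30°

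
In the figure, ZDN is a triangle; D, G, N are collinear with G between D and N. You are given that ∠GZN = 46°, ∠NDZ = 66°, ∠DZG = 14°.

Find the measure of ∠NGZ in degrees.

1. ∠GDZ = 66°  [G on ray DN]
2. ∠DGZ = 100°  [△ZDG]
3. ∠NGZ = 80°  [linear pair at G on DN]

∠NGZ = 80°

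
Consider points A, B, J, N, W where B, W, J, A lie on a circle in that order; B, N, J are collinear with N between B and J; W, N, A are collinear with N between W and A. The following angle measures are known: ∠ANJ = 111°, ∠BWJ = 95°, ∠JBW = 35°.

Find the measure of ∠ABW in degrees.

1. ∠BNW = 111°  [vertical angles at N]
2. ∠BJW = 50°  [△BWJ]
3. ∠AWB = 34°  [△BNW]
4. ∠BAW = 50°  [same arc BW]
5. ∠ABW = 96°  [△BWA]

∠ABW = 96°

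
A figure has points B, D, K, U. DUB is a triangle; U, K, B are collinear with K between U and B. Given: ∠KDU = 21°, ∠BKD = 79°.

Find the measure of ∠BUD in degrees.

1. ∠DKU = 101°  [linear pair at K on UB]
2. ∠DUK = 58°  [△DUK]
3. ∠BUD = 58°  [K on ray UB]

∠BUD = 58°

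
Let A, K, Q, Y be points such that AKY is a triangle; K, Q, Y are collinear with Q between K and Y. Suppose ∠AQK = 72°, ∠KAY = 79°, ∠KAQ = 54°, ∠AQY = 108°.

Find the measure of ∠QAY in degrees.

∠QAY = 25°

1. ∠AKQ = 54°  [△AKQ]
2. ∠AKY = 54°  [Q on ray KY]
3. ∠AYK = 47°  [△AKY]
4. ∠AYQ = 47°  [Q on ray YK]
5. ∠QAY = 25°  [△AQY]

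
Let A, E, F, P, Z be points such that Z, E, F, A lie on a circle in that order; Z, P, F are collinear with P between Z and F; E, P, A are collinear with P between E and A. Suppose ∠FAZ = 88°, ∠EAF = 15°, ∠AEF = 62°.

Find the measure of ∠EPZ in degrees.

∠EPZ = 135°

1. ∠FEZ = 92°  [cyclic ZEFA, opposite ∠E+∠A]
2. ∠EZF = 15°  [same arc EF]
3. ∠EFZ = 73°  [△ZEF]
4. ∠EPF = 45°  [△EPF]
5. ∠EPZ = 135°  [linear pair at P on ZF]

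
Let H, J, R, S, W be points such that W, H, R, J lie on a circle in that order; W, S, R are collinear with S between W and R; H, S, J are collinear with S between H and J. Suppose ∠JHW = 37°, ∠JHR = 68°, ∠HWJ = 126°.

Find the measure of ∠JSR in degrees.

∠JSR = 85°

1. ∠HJW = 17°  [△WHJ]
2. ∠JWR = 68°  [same arc RJ]
3. ∠JSW = 95°  [△WSJ]
4. ∠JSR = 85°  [linear pair at S on WR]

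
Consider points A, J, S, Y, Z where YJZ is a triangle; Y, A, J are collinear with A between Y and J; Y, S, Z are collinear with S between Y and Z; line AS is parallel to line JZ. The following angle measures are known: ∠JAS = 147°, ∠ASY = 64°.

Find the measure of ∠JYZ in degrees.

∠JYZ = 83°

1. ∠SAY = 33°  [linear pair at A on YJ]
2. ∠AYS = 83°  [△YAS]
3. ∠JYZ = 83°  [A on YJ, S on YZ]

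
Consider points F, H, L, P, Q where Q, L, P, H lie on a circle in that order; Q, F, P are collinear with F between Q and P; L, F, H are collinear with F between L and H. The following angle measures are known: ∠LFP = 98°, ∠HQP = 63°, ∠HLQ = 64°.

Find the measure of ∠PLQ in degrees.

1. ∠LFQ = 82°  [linear pair at F on QP]
2. ∠HLP = 63°  [same arc PH]
3. ∠LQP = 34°  [△QFL]
4. ∠LPQ = 19°  [△LFP]
5. ∠PLQ = 127°  [△QLP]

∠PLQ = 127°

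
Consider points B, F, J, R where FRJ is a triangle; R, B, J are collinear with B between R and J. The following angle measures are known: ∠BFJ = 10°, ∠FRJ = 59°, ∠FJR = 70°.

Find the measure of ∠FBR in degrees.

∠FBR = 80°

1. ∠BJF = 70°  [B on ray JR]
2. ∠FBJ = 100°  [△FBJ]
3. ∠FBR = 80°  [linear pair at B on RJ]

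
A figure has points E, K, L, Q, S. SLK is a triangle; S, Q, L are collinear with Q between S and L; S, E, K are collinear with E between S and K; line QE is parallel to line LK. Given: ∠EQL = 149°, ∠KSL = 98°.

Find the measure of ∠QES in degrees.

∠QES = 51°

1. ∠EQS = 31°  [linear pair at Q on SL]
2. ∠ESQ = 98°  [Q on SL, E on SK]
3. ∠QES = 51°  [△SQE]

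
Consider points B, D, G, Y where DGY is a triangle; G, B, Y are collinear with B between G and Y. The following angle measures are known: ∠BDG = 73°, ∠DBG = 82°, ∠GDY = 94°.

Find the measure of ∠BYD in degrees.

∠BYD = 61°

1. ∠BGD = 25°  [△DGB]
2. ∠DGY = 25°  [B on ray GY]
3. ∠DYG = 61°  [△DGY]
4. ∠BYD = 61°  [B on ray YG]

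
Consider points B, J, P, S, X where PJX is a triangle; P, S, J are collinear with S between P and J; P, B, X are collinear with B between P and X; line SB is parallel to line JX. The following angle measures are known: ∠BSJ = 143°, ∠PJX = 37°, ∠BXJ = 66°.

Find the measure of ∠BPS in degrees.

1. ∠JXP = 66°  [B on ray XP]
2. ∠JPX = 77°  [△PJX]
3. ∠BPS = 77°  [S on PJ, B on PX]

∠BPS = 77°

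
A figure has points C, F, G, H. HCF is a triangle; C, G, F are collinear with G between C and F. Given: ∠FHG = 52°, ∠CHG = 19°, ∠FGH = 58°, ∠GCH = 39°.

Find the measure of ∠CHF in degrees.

∠CHF = 71°

1. ∠GFH = 70°  [△HGF]
2. ∠FCH = 39°  [G on ray CF]
3. ∠CFH = 70°  [G on ray FC]
4. ∠CHF = 71°  [△HCF]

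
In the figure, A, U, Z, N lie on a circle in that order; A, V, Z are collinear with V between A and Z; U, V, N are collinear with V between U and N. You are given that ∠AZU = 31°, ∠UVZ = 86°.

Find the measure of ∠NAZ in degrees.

1. ∠ANU = 31°  [same arc AU]
2. ∠AVN = 86°  [vertical angles at V]
3. ∠NAZ = 63°  [△AVN]

∠NAZ = 63°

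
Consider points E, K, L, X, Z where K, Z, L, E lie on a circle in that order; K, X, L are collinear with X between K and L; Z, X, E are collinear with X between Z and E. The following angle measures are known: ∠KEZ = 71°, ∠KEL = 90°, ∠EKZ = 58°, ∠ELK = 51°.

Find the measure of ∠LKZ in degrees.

1. ∠KLZ = 71°  [same arc KZ]
2. ∠KZL = 90°  [cyclic KZLE, opposite ∠Z+∠E]
3. ∠LKZ = 19°  [△KZL]

∠LKZ = 19°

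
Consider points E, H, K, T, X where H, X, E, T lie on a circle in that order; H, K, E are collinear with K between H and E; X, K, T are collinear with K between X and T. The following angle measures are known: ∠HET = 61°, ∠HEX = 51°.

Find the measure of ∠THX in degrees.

∠THX = 68°

1. ∠HXT = 61°  [same arc HT]
2. ∠HTX = 51°  [same arc HX]
3. ∠THX = 68°  [△HXT]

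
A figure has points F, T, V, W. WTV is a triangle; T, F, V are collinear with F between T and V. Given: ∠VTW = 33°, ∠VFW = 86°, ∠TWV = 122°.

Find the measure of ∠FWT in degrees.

∠FWT = 53°

1. ∠FTW = 33°  [F on ray TV]
2. ∠TFW = 94°  [linear pair at F on TV]
3. ∠FWT = 53°  [△WTF]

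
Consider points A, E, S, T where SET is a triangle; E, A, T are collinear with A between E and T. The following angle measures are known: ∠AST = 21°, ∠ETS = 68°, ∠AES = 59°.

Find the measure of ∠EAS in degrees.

∠EAS = 89°

1. ∠ATS = 68°  [A on ray TE]
2. ∠SAT = 91°  [△SAT]
3. ∠EAS = 89°  [linear pair at A on ET]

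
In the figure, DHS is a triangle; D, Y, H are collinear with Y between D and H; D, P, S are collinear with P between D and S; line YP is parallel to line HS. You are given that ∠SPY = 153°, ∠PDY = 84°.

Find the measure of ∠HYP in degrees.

∠HYP = 111°

1. ∠DPY = 27°  [linear pair at P on DS]
2. ∠DYP = 69°  [△DYP]
3. ∠HYP = 111°  [linear pair at Y on DH]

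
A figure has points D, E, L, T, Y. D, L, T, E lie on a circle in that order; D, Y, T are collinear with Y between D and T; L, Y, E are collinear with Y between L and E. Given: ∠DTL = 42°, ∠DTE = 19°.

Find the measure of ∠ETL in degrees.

∠ETL = 61°

1. ∠DEL = 42°  [same arc DL]
2. ∠DLE = 19°  [same arc DE]
3. ∠EDL = 119°  [△DLE]
4. ∠ETL = 61°  [cyclic DLTE, opposite ∠D+∠T]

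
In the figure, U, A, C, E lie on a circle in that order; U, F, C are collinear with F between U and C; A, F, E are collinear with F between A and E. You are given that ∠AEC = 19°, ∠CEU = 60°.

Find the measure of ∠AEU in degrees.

1. ∠AUC = 19°  [same arc AC]
2. ∠CAU = 120°  [cyclic UACE, opposite ∠A+∠E]
3. ∠ACU = 41°  [△UAC]
4. ∠AEU = 41°  [same arc UA]

∠AEU = 41°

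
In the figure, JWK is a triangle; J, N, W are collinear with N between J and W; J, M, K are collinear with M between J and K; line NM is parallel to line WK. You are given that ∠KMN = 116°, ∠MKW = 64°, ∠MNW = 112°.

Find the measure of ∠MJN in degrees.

∠MJN = 48°

1. ∠JMN = 64°  [linear pair at M on JK]
2. ∠JNM = 68°  [linear pair at N on JW]
3. ∠MJN = 48°  [△JNM]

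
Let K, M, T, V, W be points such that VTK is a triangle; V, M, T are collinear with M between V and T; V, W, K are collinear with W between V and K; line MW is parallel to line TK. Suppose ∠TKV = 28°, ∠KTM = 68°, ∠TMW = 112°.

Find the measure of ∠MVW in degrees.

∠MVW = 84°

1. ∠MWV = 28°  [MW∥TK, corresponding at W]
2. ∠VMW = 68°  [linear pair at M on VT]
3. ∠MVW = 84°  [△VMW]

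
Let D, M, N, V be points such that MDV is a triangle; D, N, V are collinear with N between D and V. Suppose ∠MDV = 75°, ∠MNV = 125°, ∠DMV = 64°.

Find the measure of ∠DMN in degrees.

1. ∠MDN = 75°  [N on ray DV]
2. ∠DNM = 55°  [linear pair at N on DV]
3. ∠DMN = 50°  [△MDN]

∠DMN = 50°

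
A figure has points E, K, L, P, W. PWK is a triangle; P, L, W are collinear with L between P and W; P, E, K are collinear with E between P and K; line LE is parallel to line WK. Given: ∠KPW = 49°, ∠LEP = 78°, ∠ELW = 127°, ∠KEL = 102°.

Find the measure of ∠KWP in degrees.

1. ∠EPL = 49°  [L on PW, E on PK]
2. ∠ELP = 53°  [△PLE]
3. ∠KWP = 53°  [LE∥WK, corresponding at L]

∠KWP = 53°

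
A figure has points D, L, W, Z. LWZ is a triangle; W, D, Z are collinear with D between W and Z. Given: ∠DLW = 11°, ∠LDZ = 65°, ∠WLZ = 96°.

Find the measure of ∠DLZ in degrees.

1. ∠LDW = 115°  [linear pair at D on WZ]
2. ∠DWL = 54°  [△LWD]
3. ∠LWZ = 54°  [D on ray WZ]
4. ∠LZW = 30°  [△LWZ]
5. ∠DZL = 30°  [D on ray ZW]
6. ∠DLZ = 85°  [△LDZ]

∠DLZ = 85°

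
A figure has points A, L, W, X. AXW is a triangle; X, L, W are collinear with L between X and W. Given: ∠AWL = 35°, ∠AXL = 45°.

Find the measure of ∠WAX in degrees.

1. ∠AWX = 35°  [L on ray WX]
2. ∠AXW = 45°  [L on ray XW]
3. ∠WAX = 100°  [△AXW]

∠WAX = 100°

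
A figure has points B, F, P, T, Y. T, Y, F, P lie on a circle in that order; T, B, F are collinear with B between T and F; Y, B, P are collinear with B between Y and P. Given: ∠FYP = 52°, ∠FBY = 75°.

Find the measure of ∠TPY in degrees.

∠TPY = 53°

1. ∠FTP = 52°  [same arc FP]
2. ∠PBT = 75°  [vertical angles at B]
3. ∠TPY = 53°  [△TBP]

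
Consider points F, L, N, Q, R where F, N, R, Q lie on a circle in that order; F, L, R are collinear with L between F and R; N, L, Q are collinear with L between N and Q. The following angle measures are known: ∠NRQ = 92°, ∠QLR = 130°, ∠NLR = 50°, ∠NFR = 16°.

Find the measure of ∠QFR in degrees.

1. ∠NFQ = 88°  [cyclic FNRQ, opposite ∠F+∠R]
2. ∠FLN = 130°  [vertical angles at L]
3. ∠FLQ = 50°  [linear pair at L on FR]
4. ∠FNQ = 34°  [△FLN]
5. ∠FQN = 58°  [△FNQ]
6. ∠QFR = 72°  [△FLQ]

∠QFR = 72°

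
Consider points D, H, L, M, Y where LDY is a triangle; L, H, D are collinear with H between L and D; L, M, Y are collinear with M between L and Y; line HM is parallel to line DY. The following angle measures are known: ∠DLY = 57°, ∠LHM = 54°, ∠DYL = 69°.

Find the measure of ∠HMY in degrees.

1. ∠HLM = 57°  [H on LD, M on LY]
2. ∠HML = 69°  [△LHM]
3. ∠HMY = 111°  [linear pair at M on LY]

∠HMY = 111°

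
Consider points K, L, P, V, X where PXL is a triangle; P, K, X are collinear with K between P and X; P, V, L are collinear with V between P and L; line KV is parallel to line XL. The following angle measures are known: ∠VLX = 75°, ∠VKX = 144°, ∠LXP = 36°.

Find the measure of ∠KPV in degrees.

∠KPV = 69°

1. ∠PLX = 75°  [V on ray LP]
2. ∠PKV = 36°  [linear pair at K on PX]
3. ∠KVP = 75°  [KV∥XL, corresponding at V]
4. ∠KPV = 69°  [△PKV]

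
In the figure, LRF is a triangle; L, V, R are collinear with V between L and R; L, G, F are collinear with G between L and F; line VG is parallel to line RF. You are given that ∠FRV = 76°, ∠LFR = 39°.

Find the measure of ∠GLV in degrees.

1. ∠FRL = 76°  [V on ray RL]
2. ∠FLR = 65°  [△LRF]
3. ∠GLV = 65°  [V on LR, G on LF]

∠GLV = 65°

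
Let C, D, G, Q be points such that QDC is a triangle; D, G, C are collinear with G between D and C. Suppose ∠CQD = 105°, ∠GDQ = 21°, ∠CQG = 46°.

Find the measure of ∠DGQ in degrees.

1. ∠CDQ = 21°  [G on ray DC]
2. ∠DCQ = 54°  [△QDC]
3. ∠GCQ = 54°  [G on ray CD]
4. ∠CGQ = 80°  [△QGC]
5. ∠DGQ = 100°  [linear pair at G on DC]

∠DGQ = 100°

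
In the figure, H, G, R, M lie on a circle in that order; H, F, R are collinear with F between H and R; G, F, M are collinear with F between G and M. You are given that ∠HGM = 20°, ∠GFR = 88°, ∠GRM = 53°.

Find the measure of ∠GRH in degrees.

1. ∠GHM = 127°  [cyclic HGRM, opposite ∠H+∠R]
2. ∠GMH = 33°  [△HGM]
3. ∠GRH = 33°  [same arc HG]

∠GRH = 33°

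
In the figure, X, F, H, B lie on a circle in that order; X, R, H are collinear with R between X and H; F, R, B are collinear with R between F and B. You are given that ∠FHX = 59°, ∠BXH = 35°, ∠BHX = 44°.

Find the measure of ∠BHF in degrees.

1. ∠FBX = 59°  [same arc XF]
2. ∠BFX = 44°  [same arc XB]
3. ∠BXF = 77°  [△XFB]
4. ∠BHF = 103°  [cyclic XFHB, opposite ∠X+∠H]

∠BHF = 103°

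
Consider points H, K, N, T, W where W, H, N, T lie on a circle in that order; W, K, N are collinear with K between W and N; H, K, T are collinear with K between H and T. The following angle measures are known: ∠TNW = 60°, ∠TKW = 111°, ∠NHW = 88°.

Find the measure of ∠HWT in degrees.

1. ∠THW = 60°  [same arc WT]
2. ∠NTW = 92°  [cyclic WHNT, opposite ∠H+∠T]
3. ∠NWT = 28°  [△WNT]
4. ∠HTW = 41°  [△WKT]
5. ∠HWT = 79°  [△WHT]

∠HWT = 79°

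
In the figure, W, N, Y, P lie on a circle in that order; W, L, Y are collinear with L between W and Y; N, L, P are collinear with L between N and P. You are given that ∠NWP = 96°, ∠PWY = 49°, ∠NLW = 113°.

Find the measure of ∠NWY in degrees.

∠NWY = 47°

1. ∠NYP = 84°  [cyclic WNYP, opposite ∠W+∠Y]
2. ∠PNY = 49°  [same arc YP]
3. ∠NPY = 47°  [△NYP]
4. ∠NWY = 47°  [same arc NY]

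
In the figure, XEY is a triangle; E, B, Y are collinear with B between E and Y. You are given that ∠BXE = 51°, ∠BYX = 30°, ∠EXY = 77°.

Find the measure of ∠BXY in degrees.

∠BXY = 26°

1. ∠EYX = 30°  [B on ray YE]
2. ∠XEY = 73°  [△XEY]
3. ∠BEX = 73°  [B on ray EY]
4. ∠EBX = 56°  [△XEB]
5. ∠XBY = 124°  [linear pair at B on EY]
6. ∠BXY = 26°  [△XBY]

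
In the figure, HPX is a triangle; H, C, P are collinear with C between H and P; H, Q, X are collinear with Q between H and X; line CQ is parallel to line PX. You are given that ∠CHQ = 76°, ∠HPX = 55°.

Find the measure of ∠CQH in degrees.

∠CQH = 49°

1. ∠PHX = 76°  [C on HP, Q on HX]
2. ∠HXP = 49°  [△HPX]
3. ∠CQH = 49°  [CQ∥PX, corresponding at Q]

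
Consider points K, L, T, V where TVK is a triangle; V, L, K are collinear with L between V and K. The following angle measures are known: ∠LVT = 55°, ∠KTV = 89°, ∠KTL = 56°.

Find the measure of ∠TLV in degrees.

1. ∠KVT = 55°  [L on ray VK]
2. ∠TKV = 36°  [△TVK]
3. ∠LKT = 36°  [L on ray KV]
4. ∠KLT = 88°  [△TLK]
5. ∠TLV = 92°  [linear pair at L on VK]

∠TLV = 92°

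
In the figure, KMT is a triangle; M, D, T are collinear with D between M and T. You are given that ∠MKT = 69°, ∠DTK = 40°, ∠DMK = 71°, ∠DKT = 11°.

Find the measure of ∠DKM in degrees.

∠DKM = 58°

1. ∠KDT = 129°  [△KDT]
2. ∠KDM = 51°  [linear pair at D on MT]
3. ∠DKM = 58°  [△KMD]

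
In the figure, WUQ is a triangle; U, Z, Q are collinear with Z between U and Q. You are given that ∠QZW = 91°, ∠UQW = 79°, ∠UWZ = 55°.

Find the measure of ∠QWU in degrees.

∠QWU = 65°

1. ∠UZW = 89°  [linear pair at Z on UQ]
2. ∠WUZ = 36°  [△WUZ]
3. ∠QUW = 36°  [Z on ray UQ]
4. ∠QWU = 65°  [△WUQ]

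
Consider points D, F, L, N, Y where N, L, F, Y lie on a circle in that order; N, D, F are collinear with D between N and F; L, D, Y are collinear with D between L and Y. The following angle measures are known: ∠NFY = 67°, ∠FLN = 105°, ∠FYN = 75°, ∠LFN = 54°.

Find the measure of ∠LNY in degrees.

1. ∠NLY = 67°  [same arc NY]
2. ∠LYN = 54°  [same arc NL]
3. ∠LNY = 59°  [△NLY]

∠LNY = 59°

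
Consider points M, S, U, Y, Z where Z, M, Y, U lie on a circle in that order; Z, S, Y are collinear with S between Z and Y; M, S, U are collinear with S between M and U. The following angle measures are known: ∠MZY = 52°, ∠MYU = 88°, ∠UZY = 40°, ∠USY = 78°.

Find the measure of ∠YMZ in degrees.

1. ∠MUY = 52°  [same arc MY]
2. ∠UYZ = 50°  [△YSU]
3. ∠YUZ = 90°  [△ZYU]
4. ∠YMZ = 90°  [cyclic ZMYU, opposite ∠M+∠U]

∠YMZ = 90°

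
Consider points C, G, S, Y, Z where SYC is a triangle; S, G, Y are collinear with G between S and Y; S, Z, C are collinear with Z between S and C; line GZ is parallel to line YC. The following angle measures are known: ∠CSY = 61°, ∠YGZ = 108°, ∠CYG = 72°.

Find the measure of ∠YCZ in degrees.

1. ∠CYS = 72°  [G on ray YS]
2. ∠SCY = 47°  [△SYC]
3. ∠YCZ = 47°  [Z on ray CS]

∠YCZ = 47°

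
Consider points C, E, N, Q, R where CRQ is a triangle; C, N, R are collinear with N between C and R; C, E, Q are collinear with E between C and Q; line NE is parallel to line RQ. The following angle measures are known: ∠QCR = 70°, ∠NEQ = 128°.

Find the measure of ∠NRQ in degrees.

∠NRQ = 58°

1. ∠ECN = 70°  [N on CR, E on CQ]
2. ∠CEN = 52°  [linear pair at E on CQ]
3. ∠CNE = 58°  [△CNE]
4. ∠ENR = 122°  [linear pair at N on CR]
5. ∠NRQ = 58°  [NE∥RQ, co-interior at R–N]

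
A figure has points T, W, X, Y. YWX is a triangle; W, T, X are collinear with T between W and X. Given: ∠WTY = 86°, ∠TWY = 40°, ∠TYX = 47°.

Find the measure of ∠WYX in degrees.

∠WYX = 101°

1. ∠XTY = 94°  [linear pair at T on WX]
2. ∠XWY = 40°  [T on ray WX]
3. ∠TXY = 39°  [△YTX]
4. ∠WXY = 39°  [T on ray XW]
5. ∠WYX = 101°  [△YWX]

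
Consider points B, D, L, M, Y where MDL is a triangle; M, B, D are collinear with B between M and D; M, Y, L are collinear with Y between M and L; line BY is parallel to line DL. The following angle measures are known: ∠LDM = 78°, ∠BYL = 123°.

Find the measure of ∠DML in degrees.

∠DML = 45°

1. ∠MBY = 78°  [BY∥DL, corresponding at B]
2. ∠BYM = 57°  [linear pair at Y on ML]
3. ∠BMY = 45°  [△MBY]
4. ∠DML = 45°  [B on MD, Y on ML]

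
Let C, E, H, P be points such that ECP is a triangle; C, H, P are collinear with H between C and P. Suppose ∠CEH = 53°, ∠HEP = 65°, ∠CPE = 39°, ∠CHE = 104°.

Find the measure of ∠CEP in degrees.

∠CEP = 118°

1. ∠ECH = 23°  [△ECH]
2. ∠ECP = 23°  [H on ray CP]
3. ∠CEP = 118°  [△ECP]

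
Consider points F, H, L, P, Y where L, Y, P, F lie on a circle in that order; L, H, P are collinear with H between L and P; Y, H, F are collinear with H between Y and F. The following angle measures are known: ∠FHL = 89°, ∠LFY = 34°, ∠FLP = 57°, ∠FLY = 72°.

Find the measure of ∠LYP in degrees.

∠LYP = 131°

1. ∠PHY = 89°  [vertical angles at H]
2. ∠LPY = 34°  [same arc LY]
3. ∠FYL = 74°  [△LYF]
4. ∠LHY = 91°  [linear pair at H on LP]
5. ∠PLY = 15°  [△LHY]
6. ∠LYP = 131°  [△LYP]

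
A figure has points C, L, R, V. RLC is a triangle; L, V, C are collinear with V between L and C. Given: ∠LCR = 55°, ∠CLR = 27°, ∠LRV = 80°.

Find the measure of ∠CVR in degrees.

∠CVR = 107°

1. ∠RLV = 27°  [V on ray LC]
2. ∠LVR = 73°  [△RLV]
3. ∠CVR = 107°  [linear pair at V on LC]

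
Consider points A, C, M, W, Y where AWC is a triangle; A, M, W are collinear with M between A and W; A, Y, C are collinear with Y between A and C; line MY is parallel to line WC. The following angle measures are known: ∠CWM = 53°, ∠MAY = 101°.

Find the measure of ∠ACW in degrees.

1. ∠AWC = 53°  [M on ray WA]
2. ∠CAW = 101°  [M on AW, Y on AC]
3. ∠ACW = 26°  [△AWC]

∠ACW = 26°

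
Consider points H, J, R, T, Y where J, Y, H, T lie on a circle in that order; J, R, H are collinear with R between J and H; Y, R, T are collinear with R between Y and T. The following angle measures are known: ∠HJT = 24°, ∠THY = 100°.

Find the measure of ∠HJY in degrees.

1. ∠HYT = 24°  [same arc HT]
2. ∠HTY = 56°  [△YHT]
3. ∠HJY = 56°  [same arc YH]

∠HJY = 56°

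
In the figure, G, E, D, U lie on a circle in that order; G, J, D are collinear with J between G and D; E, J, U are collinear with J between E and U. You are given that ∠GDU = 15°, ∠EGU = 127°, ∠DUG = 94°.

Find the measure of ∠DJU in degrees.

∠DJU = 109°

1. ∠GEU = 15°  [same arc GU]
2. ∠DGU = 71°  [△GDU]
3. ∠EUG = 38°  [△GEU]
4. ∠GJU = 71°  [△GJU]
5. ∠DJU = 109°  [linear pair at J on GD]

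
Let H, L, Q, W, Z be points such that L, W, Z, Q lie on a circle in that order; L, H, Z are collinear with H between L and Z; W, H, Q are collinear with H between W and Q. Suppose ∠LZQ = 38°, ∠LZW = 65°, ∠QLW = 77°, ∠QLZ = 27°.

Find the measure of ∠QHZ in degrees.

∠QHZ = 92°

1. ∠LQW = 65°  [same arc LW]
2. ∠LHQ = 88°  [△LHQ]
3. ∠QHZ = 92°  [linear pair at H on LZ]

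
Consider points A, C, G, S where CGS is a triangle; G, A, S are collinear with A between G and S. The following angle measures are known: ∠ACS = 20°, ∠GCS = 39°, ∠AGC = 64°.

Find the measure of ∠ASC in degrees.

∠ASC = 77°

1. ∠CGS = 64°  [A on ray GS]
2. ∠CSG = 77°  [△CGS]
3. ∠ASC = 77°  [A on ray SG]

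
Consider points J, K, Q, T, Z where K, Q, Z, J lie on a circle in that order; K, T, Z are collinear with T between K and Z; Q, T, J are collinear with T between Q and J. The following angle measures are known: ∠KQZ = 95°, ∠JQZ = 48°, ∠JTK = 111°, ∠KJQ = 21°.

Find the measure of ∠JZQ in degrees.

1. ∠KJZ = 85°  [cyclic KQZJ, opposite ∠Q+∠J]
2. ∠JKZ = 48°  [same arc ZJ]
3. ∠JTZ = 69°  [linear pair at T on KZ]
4. ∠JZK = 47°  [△KZJ]
5. ∠QJZ = 64°  [△ZTJ]
6. ∠JZQ = 68°  [△QZJ]

∠JZQ = 68°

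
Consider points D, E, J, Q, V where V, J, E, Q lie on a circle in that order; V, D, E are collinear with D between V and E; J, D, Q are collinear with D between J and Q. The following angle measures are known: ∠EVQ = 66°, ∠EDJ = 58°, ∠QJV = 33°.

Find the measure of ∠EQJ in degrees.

1. ∠QDV = 58°  [vertical angles at D]
2. ∠QEV = 33°  [same arc VQ]
3. ∠EDQ = 122°  [linear pair at D on VE]
4. ∠EQJ = 25°  [△EDQ]

∠EQJ = 25°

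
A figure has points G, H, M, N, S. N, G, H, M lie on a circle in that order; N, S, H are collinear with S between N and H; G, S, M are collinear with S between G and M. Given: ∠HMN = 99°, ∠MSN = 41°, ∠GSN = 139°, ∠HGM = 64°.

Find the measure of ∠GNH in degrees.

∠GNH = 24°

1. ∠HGN = 81°  [cyclic NGHM, opposite ∠G+∠M]
2. ∠GSH = 41°  [vertical angles at S]
3. ∠GHN = 75°  [△GSH]
4. ∠GNH = 24°  [△NGH]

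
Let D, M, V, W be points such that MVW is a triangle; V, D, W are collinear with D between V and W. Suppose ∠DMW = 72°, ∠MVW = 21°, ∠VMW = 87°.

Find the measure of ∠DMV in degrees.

∠DMV = 15°

1. ∠MWV = 72°  [△MVW]
2. ∠DVM = 21°  [D on ray VW]
3. ∠DWM = 72°  [D on ray WV]
4. ∠MDW = 36°  [△MDW]
5. ∠MDV = 144°  [linear pair at D on VW]
6. ∠DMV = 15°  [△MVD]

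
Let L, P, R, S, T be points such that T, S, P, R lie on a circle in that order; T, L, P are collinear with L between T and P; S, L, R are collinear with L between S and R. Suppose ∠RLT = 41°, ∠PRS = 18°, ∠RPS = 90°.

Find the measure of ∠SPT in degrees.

∠SPT = 67°

1. ∠PLS = 41°  [vertical angles at L]
2. ∠PSR = 72°  [△SPR]
3. ∠SPT = 67°  [△SLP]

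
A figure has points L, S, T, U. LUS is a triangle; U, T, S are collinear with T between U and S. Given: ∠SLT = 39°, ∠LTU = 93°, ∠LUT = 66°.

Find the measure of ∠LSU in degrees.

∠LSU = 54°

1. ∠LTS = 87°  [linear pair at T on US]
2. ∠LST = 54°  [△LTS]
3. ∠LSU = 54°  [T on ray SU]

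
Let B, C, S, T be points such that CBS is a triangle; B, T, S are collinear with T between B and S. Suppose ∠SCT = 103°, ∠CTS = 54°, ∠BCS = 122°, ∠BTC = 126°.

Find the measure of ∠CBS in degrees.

1. ∠CST = 23°  [△CTS]
2. ∠BSC = 23°  [T on ray SB]
3. ∠CBS = 35°  [△CBS]

∠CBS = 35°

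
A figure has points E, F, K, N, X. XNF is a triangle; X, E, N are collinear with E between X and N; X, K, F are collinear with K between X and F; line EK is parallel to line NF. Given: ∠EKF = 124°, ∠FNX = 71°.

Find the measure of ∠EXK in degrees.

∠EXK = 53°

1. ∠EKX = 56°  [linear pair at K on XF]
2. ∠KEX = 71°  [EK∥NF, corresponding at E]
3. ∠EXK = 53°  [△XEK]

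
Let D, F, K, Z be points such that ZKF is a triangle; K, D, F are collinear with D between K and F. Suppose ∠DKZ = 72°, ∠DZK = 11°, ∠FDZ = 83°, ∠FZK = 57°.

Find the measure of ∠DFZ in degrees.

1. ∠FKZ = 72°  [D on ray KF]
2. ∠KFZ = 51°  [△ZKF]
3. ∠DFZ = 51°  [D on ray FK]

∠DFZ = 51°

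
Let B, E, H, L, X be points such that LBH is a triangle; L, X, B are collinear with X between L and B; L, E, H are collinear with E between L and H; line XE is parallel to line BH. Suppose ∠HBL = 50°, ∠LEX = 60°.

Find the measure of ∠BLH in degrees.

∠BLH = 70°

1. ∠EXL = 50°  [XE∥BH, corresponding at X]
2. ∠ELX = 70°  [△LXE]
3. ∠BLH = 70°  [X on LB, E on LH]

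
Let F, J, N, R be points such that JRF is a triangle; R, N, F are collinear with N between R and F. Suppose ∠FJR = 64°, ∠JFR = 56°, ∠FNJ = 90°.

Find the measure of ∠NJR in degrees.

1. ∠FRJ = 60°  [△JRF]
2. ∠JNR = 90°  [linear pair at N on RF]
3. ∠JRN = 60°  [N on ray RF]
4. ∠NJR = 30°  [△JRN]

∠NJR = 30°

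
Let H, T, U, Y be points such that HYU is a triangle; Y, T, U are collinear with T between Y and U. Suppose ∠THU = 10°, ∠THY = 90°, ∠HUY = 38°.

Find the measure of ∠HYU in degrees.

∠HYU = 42°

1. ∠HUT = 38°  [T on ray UY]
2. ∠HTU = 132°  [△HTU]
3. ∠HTY = 48°  [linear pair at T on YU]
4. ∠HYT = 42°  [△HYT]
5. ∠HYU = 42°  [T on ray YU]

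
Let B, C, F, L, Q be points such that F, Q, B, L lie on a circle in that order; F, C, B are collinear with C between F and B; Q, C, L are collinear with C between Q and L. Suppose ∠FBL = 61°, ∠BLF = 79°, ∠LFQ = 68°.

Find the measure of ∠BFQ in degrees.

1. ∠BFL = 40°  [△FBL]
2. ∠LBQ = 112°  [cyclic FQBL, opposite ∠F+∠B]
3. ∠BQL = 40°  [same arc BL]
4. ∠BLQ = 28°  [△QBL]
5. ∠BFQ = 28°  [same arc QB]

∠BFQ = 28°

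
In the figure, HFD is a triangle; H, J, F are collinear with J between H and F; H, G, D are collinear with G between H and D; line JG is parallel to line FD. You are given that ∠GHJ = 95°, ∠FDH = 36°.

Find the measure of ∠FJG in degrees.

∠FJG = 131°

1. ∠DHF = 95°  [J on HF, G on HD]
2. ∠DFH = 49°  [△HFD]
3. ∠GJH = 49°  [JG∥FD, corresponding at J]
4. ∠FJG = 131°  [linear pair at J on HF]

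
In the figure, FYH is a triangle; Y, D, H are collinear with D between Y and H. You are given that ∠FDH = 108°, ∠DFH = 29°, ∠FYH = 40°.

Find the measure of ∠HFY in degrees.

1. ∠DHF = 43°  [△FDH]
2. ∠FHY = 43°  [D on ray HY]
3. ∠HFY = 97°  [△FYH]

∠HFY = 97°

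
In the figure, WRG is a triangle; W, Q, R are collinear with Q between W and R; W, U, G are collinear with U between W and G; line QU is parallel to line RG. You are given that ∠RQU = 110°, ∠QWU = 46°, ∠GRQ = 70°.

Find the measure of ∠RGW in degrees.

∠RGW = 64°

1. ∠UQW = 70°  [linear pair at Q on WR]
2. ∠QUW = 64°  [△WQU]
3. ∠RGW = 64°  [QU∥RG, corresponding at U]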